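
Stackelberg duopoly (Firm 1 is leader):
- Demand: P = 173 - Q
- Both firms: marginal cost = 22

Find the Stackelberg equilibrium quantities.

q₁* (leader) = 75.5, q₂* (follower) = 37.75

Work:
Follower's reaction: q₂ = (a - c - q₁)/2
Leader substitutes: π₁ = q₁·(a - q₁ - (a-c-q₁)/2 - c)
FOC: q₁* = (173 - 22)/2 = 75.50
Then: q₂* = (173 - 22 - 75.5)/2 = 37.75
Leader has first-mover advantage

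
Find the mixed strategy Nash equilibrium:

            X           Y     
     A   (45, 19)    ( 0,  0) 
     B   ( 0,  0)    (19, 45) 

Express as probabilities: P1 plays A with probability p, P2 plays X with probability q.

p = 0.7031, q = 0.2969

Work:
Find probabilities that make opponent indifferent:
P2 chooses q to make P1 indifferent between A and B
P1 chooses p to make P2 indifferent between X and Y
Mixed NE: P1 plays (A: 0.7031, B: 0.2969), P2 plays (X: 0.2969, Y: 0.7031)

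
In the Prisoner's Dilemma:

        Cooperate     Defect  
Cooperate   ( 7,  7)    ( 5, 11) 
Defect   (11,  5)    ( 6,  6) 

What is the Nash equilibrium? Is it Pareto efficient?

(Defect, Defect) is NE; not Pareto efficient

Work:
Defect dominates Cooperate for both players:
If P2 cooperates: Defect (11) > Cooperate (7)
If P2 defects: Defect (6) > Cooperate (5)
NE: (Defect, Defect) with payoff (6, 6)
But (Cooperate, Cooperate) = (7, 7) Pareto dominates (6, 6)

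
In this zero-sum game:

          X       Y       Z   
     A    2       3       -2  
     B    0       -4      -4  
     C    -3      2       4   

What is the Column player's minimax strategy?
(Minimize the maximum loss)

Column should play X, value = 2

Work:
Column player minimizes Row's maximum payoff:
Column X: max payoff to Row = 2
Column Y: max payoff to Row = 3
Column Z: max payoff to Row = 4
Minimum is 2, achieved by column X.
Minimax strategy: X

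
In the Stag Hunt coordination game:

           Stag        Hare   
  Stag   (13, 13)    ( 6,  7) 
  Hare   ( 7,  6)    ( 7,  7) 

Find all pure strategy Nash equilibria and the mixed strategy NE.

Pure NE: (Stag, Stag) and (Hare, Hare); Mixed NE: p = 0.1429, q = 0.1429

Work:
Check pure NE:
(Stag, Stag): (13, 13) - no unilateral deviation beneficial
(Hare, Hare): (7, 7) - no unilateral deviation beneficial
Mixed NE: P1 plays Stag with p = 0.1429, P2 plays Stag with q = 0.1429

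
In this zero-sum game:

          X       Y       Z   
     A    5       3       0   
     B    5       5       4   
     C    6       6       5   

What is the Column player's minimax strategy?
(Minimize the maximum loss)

Column should play Z, value = 5

Work:
Column player minimizes Row's maximum payoff:
Column X: max payoff to Row = 6
Column Y: max payoff to Row = 6
Column Z: max payoff to Row = 5
Minimum is 5, achieved by column Z.
Minimax strategy: Z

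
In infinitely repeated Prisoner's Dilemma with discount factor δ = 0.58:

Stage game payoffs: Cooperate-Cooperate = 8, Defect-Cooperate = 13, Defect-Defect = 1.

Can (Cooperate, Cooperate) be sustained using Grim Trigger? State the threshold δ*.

δ* = 0.4167; since δ = 0.58 ≥ 0.4167, cooperation can be sustained

Work:
For Grim Trigger:
Cooperate forever: 8/(1-δ)
Defect then punished: 13 + 1·δ/(1-δ)
Need: 8/(1-δ) ≥ 13 + 1·δ/(1-δ)
Solving: δ ≥ (T-R)/(T-P) = (13-8)/(13-1) = 0.4167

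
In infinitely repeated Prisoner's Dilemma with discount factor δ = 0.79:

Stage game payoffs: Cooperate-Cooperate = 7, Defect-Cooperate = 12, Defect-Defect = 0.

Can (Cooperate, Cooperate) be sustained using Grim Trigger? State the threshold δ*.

δ* = 0.4167; since δ = 0.79 ≥ 0.4167, cooperation can be sustained

Work:
For Grim Trigger:
Cooperate forever: 7/(1-δ)
Defect then punished: 12 + 0·δ/(1-δ)
Need: 7/(1-δ) ≥ 12 + 0·δ/(1-δ)
Solving: δ ≥ (T-R)/(T-P) = (12-7)/(12-0) = 0.4167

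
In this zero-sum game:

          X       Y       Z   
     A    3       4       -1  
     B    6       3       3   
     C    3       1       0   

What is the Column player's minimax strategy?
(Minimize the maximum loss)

Column should play Z, value = 3

Work:
Column player minimizes Row's maximum payoff:
Column X: max payoff to Row = 6
Column Y: max payoff to Row = 4
Column Z: max payoff to Row = 3
Minimum is 3, achieved by column Z.
Minimax strategy: Z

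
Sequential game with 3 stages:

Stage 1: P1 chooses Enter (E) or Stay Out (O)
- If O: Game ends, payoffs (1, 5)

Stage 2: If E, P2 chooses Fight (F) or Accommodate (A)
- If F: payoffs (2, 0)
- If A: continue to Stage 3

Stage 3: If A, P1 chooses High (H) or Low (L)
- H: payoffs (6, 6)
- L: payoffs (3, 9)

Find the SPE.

SPE: (E, A, H); Outcome (6, 6)

Work:
Stage 3: P1 chooses H (6 vs 3)
Stage 2: P2: F->0, A->6 (anticipating H). Choose A
Stage 1: P1: O->1, E->6 (anticipating A, H). Choose E
SPE path: E -> A -> H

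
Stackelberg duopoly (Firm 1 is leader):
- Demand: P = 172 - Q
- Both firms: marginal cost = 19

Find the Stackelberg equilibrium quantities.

q₁* (leader) = 76.5, q₂* (follower) = 38.25

Work:
Follower's reaction: q₂ = (a - c - q₁)/2
Leader substitutes: π₁ = q₁·(a - q₁ - (a-c-q₁)/2 - c)
FOC: q₁* = (172 - 19)/2 = 76.50
Then: q₂* = (172 - 19 - 76.5)/2 = 38.25
Leader has first-mover advantage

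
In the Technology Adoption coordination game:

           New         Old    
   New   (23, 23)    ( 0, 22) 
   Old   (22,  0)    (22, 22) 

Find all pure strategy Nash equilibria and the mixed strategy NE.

Pure NE: (New, New) and (Old, Old); Mixed NE: p = 0.9565, q = 0.9565

Work:
Check pure NE:
(New, New): (23, 23) - no unilateral deviation beneficial
(Old, Old): (22, 22) - no unilateral deviation beneficial
Mixed NE: P1 plays New with p = 0.9565, P2 plays New with q = 0.9565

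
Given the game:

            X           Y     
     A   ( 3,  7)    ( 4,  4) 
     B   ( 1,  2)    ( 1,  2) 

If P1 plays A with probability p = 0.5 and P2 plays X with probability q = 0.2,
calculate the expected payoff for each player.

E[P1] = 2.4, E[P2] = 3.3

Work:
E[P1] = p·q·π₁(A,X) + p·(1-q)·π₁(A,Y) + (1-p)·q·π₁(B,X) + (1-p)·(1-q)·π₁(B,Y)
= 0.5·0.2·3 + 0.5·0.8·4 + 0.5·0.2·1 + 0.5·0.8·1
= 2.4

E[P2] = 3.3 (similar calculation)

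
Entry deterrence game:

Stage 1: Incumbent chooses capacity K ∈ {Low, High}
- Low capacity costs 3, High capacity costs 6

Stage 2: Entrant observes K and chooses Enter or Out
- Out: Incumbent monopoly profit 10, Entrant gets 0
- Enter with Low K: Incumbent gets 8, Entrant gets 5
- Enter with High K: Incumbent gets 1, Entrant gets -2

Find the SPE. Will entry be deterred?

SPE: (Low, Enter|Low, Out|High); Entry not deterred. Incumbent net profit = 5, Entrant gets 5

Work:
After Low K: Entrant enters (5 > 0)
After High K: Entrant stays out (-2 < 0)
Incumbent: Low → 8−3=5, High → 10−6=4
Incumbent chooses Low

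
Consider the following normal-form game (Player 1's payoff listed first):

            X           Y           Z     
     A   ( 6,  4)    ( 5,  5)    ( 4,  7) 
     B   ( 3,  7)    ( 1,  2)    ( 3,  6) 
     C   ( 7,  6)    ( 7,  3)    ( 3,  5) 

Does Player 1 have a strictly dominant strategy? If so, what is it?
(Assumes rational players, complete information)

No strictly dominant strategy exists for Player 1

Work:
A strategy strictly dominates another if it gives a strictly higher payoff against every opponent action. Compare each pair of P1's strategies column-by-column:
  A vs B: [6 vs 3, 5 vs 1, 4 vs 3] → A strictly dominates B
  A vs C: [6 vs 7, 5 vs 7, 4 vs 3] → A does not strictly dominate C (column X: 6 ≤ 7)
  B vs A: [3 vs 6, 1 vs 5, 3 vs 4] → B does not strictly dominate A (column X: 3 ≤ 6)
  B vs C: [3 vs 7, 1 vs 7, 3 vs 3] → B does not strictly dominate C (column X: 3 ≤ 7)
  C vs A: [7 vs 6, 7 vs 5, 3 vs 4] → C does not strictly dominate A (column Z: 3 ≤ 4)
  C vs B: [7 vs 3, 7 vs 1, 3 vs 3] → C does not strictly dominate B (column Z: 3 ≤ 3)
No single strategy strictly dominates all others → no strictly dominant strategy.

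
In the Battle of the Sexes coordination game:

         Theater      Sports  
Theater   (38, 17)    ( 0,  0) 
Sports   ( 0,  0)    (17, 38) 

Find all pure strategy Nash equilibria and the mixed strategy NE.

Pure NE: (Theater, Theater) and (Sports, Sports); Mixed NE: p = 0.6909, q = 0.3091

Work:
Check pure NE:
(Theater, Theater): (38, 17) - no unilateral deviation beneficial
(Sports, Sports): (17, 38) - no unilateral deviation beneficial
Mixed NE: P1 plays Theater with p = 0.6909, P2 plays Theater with q = 0.3091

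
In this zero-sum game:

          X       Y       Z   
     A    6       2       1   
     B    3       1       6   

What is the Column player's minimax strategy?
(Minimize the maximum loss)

Column should play Y, value = 2

Work:
Column player minimizes Row's maximum payoff:
Column X: max payoff to Row = 6
Column Y: max payoff to Row = 2
Column Z: max payoff to Row = 6
Minimum is 2, achieved by column Y.
Minimax strategy: Y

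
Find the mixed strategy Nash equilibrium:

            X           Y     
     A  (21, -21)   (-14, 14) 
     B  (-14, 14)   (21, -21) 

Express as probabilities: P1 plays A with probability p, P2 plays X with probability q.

p = 0.5, q = 0.5

Work:
Find probabilities that make opponent indifferent:
P2 chooses q to make P1 indifferent between A and B
P1 chooses p to make P2 indifferent between X and Y
Mixed NE: P1 plays (A: 0.5, B: 0.5), P2 plays (X: 0.5, Y: 0.5)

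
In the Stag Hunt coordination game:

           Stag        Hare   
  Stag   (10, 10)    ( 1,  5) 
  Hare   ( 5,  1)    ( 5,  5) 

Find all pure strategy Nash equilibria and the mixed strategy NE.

Pure NE: (Stag, Stag) and (Hare, Hare); Mixed NE: p = 0.4444, q = 0.4444

Work:
Check pure NE:
(Stag, Stag): (10, 10) - no unilateral deviation beneficial
(Hare, Hare): (5, 5) - no unilateral deviation beneficial
Mixed NE: P1 plays Stag with p = 0.4444, P2 plays Stag with q = 0.4444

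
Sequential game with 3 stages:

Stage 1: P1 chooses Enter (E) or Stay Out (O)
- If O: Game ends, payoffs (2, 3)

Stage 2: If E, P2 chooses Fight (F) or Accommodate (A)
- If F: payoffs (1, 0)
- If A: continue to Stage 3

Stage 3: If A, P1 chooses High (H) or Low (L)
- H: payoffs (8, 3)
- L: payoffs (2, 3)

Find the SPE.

SPE: (E, A, H); Outcome (8, 3)

Work:
Stage 3: P1 chooses H (8 vs 2)
Stage 2: P2: F->0, A->3 (anticipating H). Choose A
Stage 1: P1: O->2, E->8 (anticipating A, H). Choose E
SPE path: E -> A -> H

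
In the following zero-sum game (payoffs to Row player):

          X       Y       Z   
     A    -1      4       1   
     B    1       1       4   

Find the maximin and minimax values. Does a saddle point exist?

Maximin = 1, Minimax = 1, Saddle: True

Work:
Row minimums: [-1, 1] → maximin = 1
Column maximums: [1, 4, 4] → minimax = 1
Saddle point exists! Game value = 1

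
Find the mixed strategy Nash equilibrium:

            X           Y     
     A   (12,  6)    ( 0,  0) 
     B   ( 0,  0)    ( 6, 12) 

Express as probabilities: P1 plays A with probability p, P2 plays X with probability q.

p = 0.6667, q = 0.3333

Work:
Find probabilities that make opponent indifferent:
P2 chooses q to make P1 indifferent between A and B
P1 chooses p to make P2 indifferent between X and Y
Mixed NE: P1 plays (A: 0.6667, B: 0.3333), P2 plays (X: 0.3333, Y: 0.6667)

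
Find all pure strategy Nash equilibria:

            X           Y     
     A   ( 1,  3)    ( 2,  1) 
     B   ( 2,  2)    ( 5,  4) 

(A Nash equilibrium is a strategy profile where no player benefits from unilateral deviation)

Nash equilibrium: (B, Y)

Work:
Best responses:
  P1 vs X: payoffs [1, 2] → best response B (payoff 2)
  P1 vs Y: payoffs [2, 5] → best response B (payoff 5)
  P2 vs A: payoffs [3, 1] → best response X (payoff 3)
  P2 vs B: payoffs [2, 4] → best response Y (payoff 4)
Mutual best responses: (B,Y) → Nash equilibria.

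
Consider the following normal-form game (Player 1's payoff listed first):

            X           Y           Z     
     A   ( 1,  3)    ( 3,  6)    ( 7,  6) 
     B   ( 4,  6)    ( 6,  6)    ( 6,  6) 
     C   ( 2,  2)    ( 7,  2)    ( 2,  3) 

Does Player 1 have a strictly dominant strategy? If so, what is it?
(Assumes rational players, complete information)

No strictly dominant strategy exists for Player 1

Work:
A strategy strictly dominates another if it gives a strictly higher payoff against every opponent action. Compare each pair of P1's strategies column-by-column:
  A vs B: [1 vs 4, 3 vs 6, 7 vs 6] → A does not strictly dominate B (column X: 1 ≤ 4)
  A vs C: [1 vs 2, 3 vs 7, 7 vs 2] → A does not strictly dominate C (column X: 1 ≤ 2)
  B vs A: [4 vs 1, 6 vs 3, 6 vs 7] → B does not strictly dominate A (column Z: 6 ≤ 7)
  B vs C: [4 vs 2, 6 vs 7, 6 vs 2] → B does not strictly dominate C (column Y: 6 ≤ 7)
  C vs A: [2 vs 1, 7 vs 3, 2 vs 7] → C does not strictly dominate A (column Z: 2 ≤ 7)
  C vs B: [2 vs 4, 7 vs 6, 2 vs 6] → C does not strictly dominate B (column X: 2 ≤ 4)
No single strategy strictly dominates all others → no strictly dominant strategy.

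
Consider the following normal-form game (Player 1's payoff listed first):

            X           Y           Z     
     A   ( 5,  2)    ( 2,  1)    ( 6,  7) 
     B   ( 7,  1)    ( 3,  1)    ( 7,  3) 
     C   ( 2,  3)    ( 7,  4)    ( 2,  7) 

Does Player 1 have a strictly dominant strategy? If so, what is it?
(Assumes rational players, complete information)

No strictly dominant strategy exists for Player 1

Work:
A strategy strictly dominates another if it gives a strictly higher payoff against every opponent action. Compare each pair of P1's strategies column-by-column:
  A vs B: [5 vs 7, 2 vs 3, 6 vs 7] → A does not strictly dominate B (column X: 5 ≤ 7)
  A vs C: [5 vs 2, 2 vs 7, 6 vs 2] → A does not strictly dominate C (column Y: 2 ≤ 7)
  B vs A: [7 vs 5, 3 vs 2, 7 vs 6] → B strictly dominates A
  B vs C: [7 vs 2, 3 vs 7, 7 vs 2] → B does not strictly dominate C (column Y: 3 ≤ 7)
  C vs A: [2 vs 5, 7 vs 2, 2 vs 6] → C does not strictly dominate A (column X: 2 ≤ 5)
  C vs B: [2 vs 7, 7 vs 3, 2 vs 7] → C does not strictly dominate B (column X: 2 ≤ 7)
No single strategy strictly dominates all others → no strictly dominant strategy.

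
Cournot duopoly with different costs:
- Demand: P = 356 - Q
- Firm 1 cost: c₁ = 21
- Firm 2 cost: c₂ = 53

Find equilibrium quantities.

q₁* = 122.33, q₂* = 90.33

Work:
Reaction: q₁ = (356 - 21 - q₂)/2
Reaction: q₂ = (356 - 53 - q₁)/2
Solve simultaneously:
q₁* = (356 - 2×21 + 53)/3 = 122.33
q₂* = (356 - 2×53 + 21)/3 = 90.33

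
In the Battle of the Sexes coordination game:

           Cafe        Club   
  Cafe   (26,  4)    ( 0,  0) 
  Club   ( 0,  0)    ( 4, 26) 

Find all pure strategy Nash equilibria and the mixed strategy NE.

Pure NE: (Cafe, Cafe) and (Club, Club); Mixed NE: p = 0.8667, q = 0.1333

Work:
Check pure NE:
(Cafe, Cafe): (26, 4) - no unilateral deviation beneficial
(Club, Club): (4, 26) - no unilateral deviation beneficial
Mixed NE: P1 plays Cafe with p = 0.8667, P2 plays Cafe with q = 0.1333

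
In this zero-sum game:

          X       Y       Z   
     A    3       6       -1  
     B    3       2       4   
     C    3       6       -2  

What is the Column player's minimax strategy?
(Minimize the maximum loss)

Column should play X, value = 3

Work:
Column player minimizes Row's maximum payoff:
Column X: max payoff to Row = 3
Column Y: max payoff to Row = 6
Column Z: max payoff to Row = 4
Minimum is 3, achieved by column X.
Minimax strategy: X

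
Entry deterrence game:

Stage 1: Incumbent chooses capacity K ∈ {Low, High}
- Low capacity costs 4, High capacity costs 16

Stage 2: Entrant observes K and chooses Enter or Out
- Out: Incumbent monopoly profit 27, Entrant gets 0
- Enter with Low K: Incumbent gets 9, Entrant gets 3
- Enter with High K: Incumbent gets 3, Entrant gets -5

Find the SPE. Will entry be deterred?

SPE: (High, Enter|Low, Out|High); Entry deterred. Incumbent net profit = 11

Work:
After Low K: Entrant enters (3 > 0)
After High K: Entrant stays out (-5 < 0)
Incumbent: Low → 9−4=5, High → 27−16=11
Incumbent chooses High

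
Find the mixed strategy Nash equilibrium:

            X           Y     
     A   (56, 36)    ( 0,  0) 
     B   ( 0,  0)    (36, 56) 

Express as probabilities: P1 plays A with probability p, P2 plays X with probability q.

p = 0.6087, q = 0.3913

Work:
Find probabilities that make opponent indifferent:
P2 chooses q to make P1 indifferent between A and B
P1 chooses p to make P2 indifferent between X and Y
Mixed NE: P1 plays (A: 0.6087, B: 0.3913), P2 plays (X: 0.3913, Y: 0.6087)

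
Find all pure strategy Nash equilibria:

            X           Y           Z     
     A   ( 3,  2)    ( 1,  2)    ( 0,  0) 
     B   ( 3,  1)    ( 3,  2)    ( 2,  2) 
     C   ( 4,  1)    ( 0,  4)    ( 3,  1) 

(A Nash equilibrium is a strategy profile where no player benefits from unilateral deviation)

Nash equilibrium: (B, Y)

Work:
Best responses:
  P1 vs X: payoffs [3, 3, 4] → best response C (payoff 4)
  P1 vs Y: payoffs [1, 3, 0] → best response B (payoff 3)
  P1 vs Z: payoffs [0, 2, 3] → best response C (payoff 3)
  P2 vs A: payoffs [2, 2, 0] → best response X/Y (payoff 2)
  P2 vs B: payoffs [1, 2, 2] → best response Y/Z (payoff 2)
  P2 vs C: payoffs [1, 4, 1] → best response Y (payoff 4)
Mutual best responses: (B,Y) → Nash equilibria.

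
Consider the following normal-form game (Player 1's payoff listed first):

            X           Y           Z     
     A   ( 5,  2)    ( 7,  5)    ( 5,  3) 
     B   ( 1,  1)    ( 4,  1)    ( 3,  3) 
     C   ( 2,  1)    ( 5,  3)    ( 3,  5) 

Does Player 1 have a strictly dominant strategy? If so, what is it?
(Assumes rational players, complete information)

Yes, Player 1's strictly dominant strategy is A

Work:
A strategy strictly dominates another if it gives a strictly higher payoff against every opponent action. Compare each pair of P1's strategies column-by-column:
  A vs B: [5 vs 1, 7 vs 4, 5 vs 3] → A strictly dominates B
  A vs C: [5 vs 2, 7 vs 5, 5 vs 3] → A strictly dominates C
  B vs A: [1 vs 5, 4 vs 7, 3 vs 5] → B does not strictly dominate A (column X: 1 ≤ 5)
  B vs C: [1 vs 2, 4 vs 5, 3 vs 3] → B does not strictly dominate C (column X: 1 ≤ 2)
  C vs A: [2 vs 5, 5 vs 7, 3 vs 5] → C does not strictly dominate A (column X: 2 ≤ 5)
  C vs B: [2 vs 1, 5 vs 4, 3 vs 3] → C does not strictly dominate B (column Z: 3 ≤ 3)
A strictly dominates every other strategy → strictly dominant.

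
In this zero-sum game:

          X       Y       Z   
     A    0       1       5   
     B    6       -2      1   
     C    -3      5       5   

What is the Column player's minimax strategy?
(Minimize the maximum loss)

Column should play Y or Z (all achieve the minimum), value = 5

Work:
Column player minimizes Row's maximum payoff:
Column X: max payoff to Row = 6
Column Y: max payoff to Row = 5
Column Z: max payoff to Row = 5
Minimum is 5, achieved by columns Y, Z (tied).
Each of Y or Z is a minimax strategy.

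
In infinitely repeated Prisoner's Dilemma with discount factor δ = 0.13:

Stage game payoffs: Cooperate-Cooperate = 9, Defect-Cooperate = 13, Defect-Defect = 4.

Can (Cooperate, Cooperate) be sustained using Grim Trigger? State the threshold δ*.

δ* = 0.4444; since δ = 0.13 < 0.4444, cooperation cannot be sustained

Work:
For Grim Trigger:
Cooperate forever: 9/(1-δ)
Defect then punished: 13 + 4·δ/(1-δ)
Need: 9/(1-δ) ≥ 13 + 4·δ/(1-δ)
Solving: δ ≥ (T-R)/(T-P) = (13-9)/(13-4) = 0.4444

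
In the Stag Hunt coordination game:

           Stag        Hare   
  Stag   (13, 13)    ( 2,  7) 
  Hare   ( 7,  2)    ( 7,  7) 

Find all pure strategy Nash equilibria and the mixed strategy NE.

Pure NE: (Stag, Stag) and (Hare, Hare); Mixed NE: p = 0.4545, q = 0.4545

Work:
Check pure NE:
(Stag, Stag): (13, 13) - no unilateral deviation beneficial
(Hare, Hare): (7, 7) - no unilateral deviation beneficial
Mixed NE: P1 plays Stag with p = 0.4545, P2 plays Stag with q = 0.4545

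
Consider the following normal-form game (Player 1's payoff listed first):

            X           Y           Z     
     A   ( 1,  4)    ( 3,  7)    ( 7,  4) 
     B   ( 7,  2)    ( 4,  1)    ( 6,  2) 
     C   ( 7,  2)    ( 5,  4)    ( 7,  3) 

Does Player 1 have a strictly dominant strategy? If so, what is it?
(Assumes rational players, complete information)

No strictly dominant strategy exists for Player 1

Work:
A strategy strictly dominates another if it gives a strictly higher payoff against every opponent action. Compare each pair of P1's strategies column-by-column:
  A vs B: [1 vs 7, 3 vs 4, 7 vs 6] → A does not strictly dominate B (column X: 1 ≤ 7)
  A vs C: [1 vs 7, 3 vs 5, 7 vs 7] → A does not strictly dominate C (column X: 1 ≤ 7)
  B vs A: [7 vs 1, 4 vs 3, 6 vs 7] → B does not strictly dominate A (column Z: 6 ≤ 7)
  B vs C: [7 vs 7, 4 vs 5, 6 vs 7] → B does not strictly dominate C (column X: 7 ≤ 7)
  C vs A: [7 vs 1, 5 vs 3, 7 vs 7] → C does not strictly dominate A (column Z: 7 ≤ 7)
  C vs B: [7 vs 7, 5 vs 4, 7 vs 6] → C does not strictly dominate B (column X: 7 ≤ 7)
No single strategy strictly dominates all others → no strictly dominant strategy.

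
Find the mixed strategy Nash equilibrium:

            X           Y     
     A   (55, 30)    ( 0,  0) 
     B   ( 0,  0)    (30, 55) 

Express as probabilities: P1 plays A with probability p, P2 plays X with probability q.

p = 0.6471, q = 0.3529

Work:
Find probabilities that make opponent indifferent:
P2 chooses q to make P1 indifferent between A and B
P1 chooses p to make P2 indifferent between X and Y
Mixed NE: P1 plays (A: 0.6471, B: 0.3529), P2 plays (X: 0.3529, Y: 0.6471)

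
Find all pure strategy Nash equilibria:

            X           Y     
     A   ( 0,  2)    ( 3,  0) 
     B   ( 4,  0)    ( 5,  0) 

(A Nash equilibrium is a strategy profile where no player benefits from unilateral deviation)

Nash equilibrium: (B, X), (B, Y)

Work:
Best responses:
  P1 vs X: payoffs [0, 4] → best response B (payoff 4)
  P1 vs Y: payoffs [3, 5] → best response B (payoff 5)
  P2 vs A: payoffs [2, 0] → best response X (payoff 2)
  P2 vs B: payoffs [0, 0] → best response X/Y (payoff 0)
Mutual best responses: (B,X), (B,Y) → Nash equilibria.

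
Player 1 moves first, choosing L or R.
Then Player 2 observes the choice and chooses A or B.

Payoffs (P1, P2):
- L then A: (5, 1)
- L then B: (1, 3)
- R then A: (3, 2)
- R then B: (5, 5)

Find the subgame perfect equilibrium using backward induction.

P1 plays R, P2 plays B after L and B after R; Payoff (5, 5)

Work:
Backward induction:
After L: P2 chooses B → P1 gets 1
After R: P2 chooses B → P1 gets 5
P1 chooses R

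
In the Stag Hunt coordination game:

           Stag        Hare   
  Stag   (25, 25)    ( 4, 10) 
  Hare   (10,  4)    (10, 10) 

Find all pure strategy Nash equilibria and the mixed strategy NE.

Pure NE: (Stag, Stag) and (Hare, Hare); Mixed NE: p = 0.2857, q = 0.2857

Work:
Check pure NE:
(Stag, Stag): (25, 25) - no unilateral deviation beneficial
(Hare, Hare): (10, 10) - no unilateral deviation beneficial
Mixed NE: P1 plays Stag with p = 0.2857, P2 plays Stag with q = 0.2857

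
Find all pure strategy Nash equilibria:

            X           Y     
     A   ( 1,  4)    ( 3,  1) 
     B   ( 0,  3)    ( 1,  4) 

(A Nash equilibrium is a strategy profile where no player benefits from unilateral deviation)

Nash equilibrium: (A, X)

Work:
Best responses:
  P1 vs X: payoffs [1, 0] → best response A (payoff 1)
  P1 vs Y: payoffs [3, 1] → best response A (payoff 3)
  P2 vs A: payoffs [4, 1] → best response X (payoff 4)
  P2 vs B: payoffs [3, 4] → best response Y (payoff 4)
Mutual best responses: (A,X) → Nash equilibria.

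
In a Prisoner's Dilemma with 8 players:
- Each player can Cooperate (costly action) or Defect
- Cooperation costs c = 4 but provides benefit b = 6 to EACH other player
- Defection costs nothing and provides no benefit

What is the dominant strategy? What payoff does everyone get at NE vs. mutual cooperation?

Dominant: Defect; NE payoff = 0; Coop payoff = 38

Work:
Defect dominates (saves cost c = 4, benefit to others is external)
NE: All defect → everyone gets 0
If all cooperate: each receives (7)×6 - 4 = 38
Social dilemma: 38 > 0 but NE gives 0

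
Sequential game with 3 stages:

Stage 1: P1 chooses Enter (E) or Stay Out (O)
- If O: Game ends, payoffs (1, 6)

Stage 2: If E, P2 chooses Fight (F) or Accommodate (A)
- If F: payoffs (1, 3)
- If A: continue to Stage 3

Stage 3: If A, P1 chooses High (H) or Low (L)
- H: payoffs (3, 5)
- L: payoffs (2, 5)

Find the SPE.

SPE: (E, A, H); Outcome (3, 5)

Work:
Stage 3: P1 chooses H (3 vs 2)
Stage 2: P2: F->3, A->5 (anticipating H). Choose A
Stage 1: P1: O->1, E->3 (anticipating A, H). Choose E
SPE path: E -> A -> H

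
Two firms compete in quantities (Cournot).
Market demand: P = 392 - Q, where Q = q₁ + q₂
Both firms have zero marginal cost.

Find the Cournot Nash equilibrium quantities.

q₁* = q₂* = 130.67; P* = 130.67

Work:
Profit: π_i = P·q_i = (a - q_i - q_j)·q_i
FOC: ∂π_i/∂q_i = a - 2q_i - q_j = 0
Reaction function: q_i = (392 - q_j)/2
Symmetry: q* = 392/3 = 130.67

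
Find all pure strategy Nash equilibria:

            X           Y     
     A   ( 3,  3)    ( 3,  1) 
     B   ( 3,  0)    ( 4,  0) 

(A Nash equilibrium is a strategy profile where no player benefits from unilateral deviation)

Nash equilibrium: (A, X), (B, X), (B, Y)

Work:
Best responses:
  P1 vs X: payoffs [3, 3] → best response A/B (payoff 3)
  P1 vs Y: payoffs [3, 4] → best response B (payoff 4)
  P2 vs A: payoffs [3, 1] → best response X (payoff 3)
  P2 vs B: payoffs [0, 0] → best response X/Y (payoff 0)
Mutual best responses: (A,X), (B,X), (B,Y) → Nash equilibria.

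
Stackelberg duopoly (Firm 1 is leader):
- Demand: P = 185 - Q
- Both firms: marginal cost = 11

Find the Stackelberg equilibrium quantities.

q₁* (leader) = 87.0, q₂* (follower) = 43.5

Work:
Follower's reaction: q₂ = (a - c - q₁)/2
Leader substitutes: π₁ = q₁·(a - q₁ - (a-c-q₁)/2 - c)
FOC: q₁* = (185 - 11)/2 = 87.00
Then: q₂* = (185 - 11 - 87.0)/2 = 43.50
Leader has first-mover advantage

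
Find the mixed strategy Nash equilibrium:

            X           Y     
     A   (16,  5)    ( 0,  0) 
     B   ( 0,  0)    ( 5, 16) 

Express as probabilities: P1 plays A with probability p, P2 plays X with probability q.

p = 0.7619, q = 0.2381

Work:
Find probabilities that make opponent indifferent:
P2 chooses q to make P1 indifferent between A and B
P1 chooses p to make P2 indifferent between X and Y
Mixed NE: P1 plays (A: 0.7619, B: 0.2381), P2 plays (X: 0.2381, Y: 0.7619)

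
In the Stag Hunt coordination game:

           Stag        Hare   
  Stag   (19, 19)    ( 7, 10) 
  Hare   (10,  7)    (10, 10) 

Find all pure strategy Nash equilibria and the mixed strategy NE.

Pure NE: (Stag, Stag) and (Hare, Hare); Mixed NE: p = 0.25, q = 0.25

Work:
Check pure NE:
(Stag, Stag): (19, 19) - no unilateral deviation beneficial
(Hare, Hare): (10, 10) - no unilateral deviation beneficial
Mixed NE: P1 plays Stag with p = 0.25, P2 plays Stag with q = 0.25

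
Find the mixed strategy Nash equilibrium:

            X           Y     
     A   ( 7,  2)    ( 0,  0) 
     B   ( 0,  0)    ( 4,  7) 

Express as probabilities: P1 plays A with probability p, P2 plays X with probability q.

p = 0.7778, q = 0.3636

Work:
Find probabilities that make opponent indifferent:
P2 chooses q to make P1 indifferent between A and B
P1 chooses p to make P2 indifferent between X and Y
Mixed NE: P1 plays (A: 0.7778, B: 0.2222), P2 plays (X: 0.3636, Y: 0.6364)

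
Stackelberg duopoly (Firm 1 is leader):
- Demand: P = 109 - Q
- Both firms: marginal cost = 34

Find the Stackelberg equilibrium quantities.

q₁* (leader) = 37.5, q₂* (follower) = 18.75

Work:
Follower's reaction: q₂ = (a - c - q₁)/2
Leader substitutes: π₁ = q₁·(a - q₁ - (a-c-q₁)/2 - c)
FOC: q₁* = (109 - 34)/2 = 37.50
Then: q₂* = (109 - 34 - 37.5)/2 = 18.75
Leader has first-mover advantage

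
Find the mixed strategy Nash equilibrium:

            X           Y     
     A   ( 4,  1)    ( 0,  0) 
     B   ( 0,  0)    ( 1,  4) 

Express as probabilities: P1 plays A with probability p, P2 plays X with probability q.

p = 0.8, q = 0.2

Work:
Find probabilities that make opponent indifferent:
P2 chooses q to make P1 indifferent between A and B
P1 chooses p to make P2 indifferent between X and Y
Mixed NE: P1 plays (A: 0.8, B: 0.2), P2 plays (X: 0.2, Y: 0.8)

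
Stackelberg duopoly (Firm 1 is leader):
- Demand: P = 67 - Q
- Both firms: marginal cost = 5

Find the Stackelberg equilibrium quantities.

q₁* (leader) = 31.0, q₂* (follower) = 15.5

Work:
Follower's reaction: q₂ = (a - c - q₁)/2
Leader substitutes: π₁ = q₁·(a - q₁ - (a-c-q₁)/2 - c)
FOC: q₁* = (67 - 5)/2 = 31.00
Then: q₂* = (67 - 5 - 31.0)/2 = 15.50
Leader has first-mover advantage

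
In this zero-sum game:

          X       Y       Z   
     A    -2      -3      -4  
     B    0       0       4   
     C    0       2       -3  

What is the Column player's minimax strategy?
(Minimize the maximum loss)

Column should play X, value = 0

Work:
Column player minimizes Row's maximum payoff:
Column X: max payoff to Row = 0
Column Y: max payoff to Row = 2
Column Z: max payoff to Row = 4
Minimum is 0, achieved by column X.
Minimax strategy: X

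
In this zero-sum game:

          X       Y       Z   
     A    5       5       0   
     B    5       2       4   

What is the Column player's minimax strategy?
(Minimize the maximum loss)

Column should play Z, value = 4

Work:
Column player minimizes Row's maximum payoff:
Column X: max payoff to Row = 5
Column Y: max payoff to Row = 5
Column Z: max payoff to Row = 4
Minimum is 4, achieved by column Z.
Minimax strategy: Z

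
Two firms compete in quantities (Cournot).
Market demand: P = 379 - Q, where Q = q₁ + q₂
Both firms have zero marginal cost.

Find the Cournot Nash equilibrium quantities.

q₁* = q₂* = 126.33; P* = 126.33

Work:
Profit: π_i = P·q_i = (a - q_i - q_j)·q_i
FOC: ∂π_i/∂q_i = a - 2q_i - q_j = 0
Reaction function: q_i = (379 - q_j)/2
Symmetry: q* = 379/3 = 126.33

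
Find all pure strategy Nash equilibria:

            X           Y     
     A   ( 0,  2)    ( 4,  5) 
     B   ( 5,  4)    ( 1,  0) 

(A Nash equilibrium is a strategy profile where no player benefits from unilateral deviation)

Nash equilibrium: (A, Y), (B, X)

Work:
Best responses:
  P1 vs X: payoffs [0, 5] → best response B (payoff 5)
  P1 vs Y: payoffs [4, 1] → best response A (payoff 4)
  P2 vs A: payoffs [2, 5] → best response Y (payoff 5)
  P2 vs B: payoffs [4, 0] → best response X (payoff 4)
Mutual best responses: (A,Y), (B,X) → Nash equilibria.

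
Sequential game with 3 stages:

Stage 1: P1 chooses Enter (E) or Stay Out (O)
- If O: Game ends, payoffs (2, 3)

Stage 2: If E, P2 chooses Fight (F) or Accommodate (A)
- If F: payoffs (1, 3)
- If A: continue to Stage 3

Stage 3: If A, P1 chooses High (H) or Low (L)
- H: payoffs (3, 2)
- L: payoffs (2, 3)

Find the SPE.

SPE: (O, F, H); Outcome (2, 3)

Work:
Stage 3: P1 chooses H (3 vs 2)
Stage 2: P2: F->3, A->2 (anticipating H). Choose F
Stage 1: P1: O->2, E->1 (anticipating F, H). Choose O
SPE path: O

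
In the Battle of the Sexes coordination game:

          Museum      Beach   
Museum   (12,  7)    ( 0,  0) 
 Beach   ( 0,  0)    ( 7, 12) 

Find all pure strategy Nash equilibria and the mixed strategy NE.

Pure NE: (Museum, Museum) and (Beach, Beach); Mixed NE: p = 0.6316, q = 0.3684

Work:
Check pure NE:
(Museum, Museum): (12, 7) - no unilateral deviation beneficial
(Beach, Beach): (7, 12) - no unilateral deviation beneficial
Mixed NE: P1 plays Museum with p = 0.6316, P2 plays Museum with q = 0.3684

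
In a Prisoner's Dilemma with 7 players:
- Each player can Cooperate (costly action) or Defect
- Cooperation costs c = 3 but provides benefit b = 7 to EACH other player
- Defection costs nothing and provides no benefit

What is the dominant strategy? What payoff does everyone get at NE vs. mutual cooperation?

Dominant: Defect; NE payoff = 0; Coop payoff = 39

Work:
Defect dominates (saves cost c = 3, benefit to others is external)
NE: All defect → everyone gets 0
If all cooperate: each receives (6)×7 - 3 = 39
Social dilemma: 39 > 0 but NE gives 0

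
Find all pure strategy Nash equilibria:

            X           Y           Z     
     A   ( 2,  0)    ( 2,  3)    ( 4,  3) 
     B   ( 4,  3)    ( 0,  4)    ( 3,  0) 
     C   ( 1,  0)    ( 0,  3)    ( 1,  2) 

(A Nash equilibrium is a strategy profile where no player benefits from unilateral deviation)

Nash equilibrium: (A, Y), (A, Z)

Work:
Best responses:
  P1 vs X: payoffs [2, 4, 1] → best response B (payoff 4)
  P1 vs Y: payoffs [2, 0, 0] → best response A (payoff 2)
  P1 vs Z: payoffs [4, 3, 1] → best response A (payoff 4)
  P2 vs A: payoffs [0, 3, 3] → best response Y/Z (payoff 3)
  P2 vs B: payoffs [3, 4, 0] → best response Y (payoff 4)
  P2 vs C: payoffs [0, 3, 2] → best response Y (payoff 3)
Mutual best responses: (A,Y), (A,Z) → Nash equilibria.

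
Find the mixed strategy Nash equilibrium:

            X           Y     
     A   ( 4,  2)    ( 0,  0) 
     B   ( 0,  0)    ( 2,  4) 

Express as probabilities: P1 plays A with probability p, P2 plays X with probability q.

p = 0.6667, q = 0.3333

Work:
Find probabilities that make opponent indifferent:
P2 chooses q to make P1 indifferent between A and B
P1 chooses p to make P2 indifferent between X and Y
Mixed NE: P1 plays (A: 0.6667, B: 0.3333), P2 plays (X: 0.3333, Y: 0.6667)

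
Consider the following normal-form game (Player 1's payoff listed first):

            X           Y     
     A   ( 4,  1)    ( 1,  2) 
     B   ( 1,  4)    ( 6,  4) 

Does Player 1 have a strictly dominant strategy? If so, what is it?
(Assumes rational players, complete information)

No strictly dominant strategy exists for Player 1

Work:
A strategy strictly dominates another if it gives a strictly higher payoff against every opponent action. Compare each pair of P1's strategies column-by-column:
  A vs B: [4 vs 1, 1 vs 6] → A does not strictly dominate B (column Y: 1 ≤ 6)
  B vs A: [1 vs 4, 6 vs 1] → B does not strictly dominate A (column X: 1 ≤ 4)
No single strategy strictly dominates all others → no strictly dominant strategy.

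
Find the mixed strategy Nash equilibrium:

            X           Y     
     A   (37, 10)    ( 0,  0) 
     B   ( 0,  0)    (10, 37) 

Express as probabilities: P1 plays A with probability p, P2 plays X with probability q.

p = 0.7872, q = 0.2128

Work:
Find probabilities that make opponent indifferent:
P2 chooses q to make P1 indifferent between A and B
P1 chooses p to make P2 indifferent between X and Y
Mixed NE: P1 plays (A: 0.7872, B: 0.2128), P2 plays (X: 0.2128, Y: 0.7872)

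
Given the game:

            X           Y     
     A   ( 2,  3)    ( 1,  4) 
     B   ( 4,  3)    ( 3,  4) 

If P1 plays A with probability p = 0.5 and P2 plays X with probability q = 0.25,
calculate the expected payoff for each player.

E[P1] = 2.25, E[P2] = 3.75

Work:
E[P1] = p·q·π₁(A,X) + p·(1-q)·π₁(A,Y) + (1-p)·q·π₁(B,X) + (1-p)·(1-q)·π₁(B,Y)
= 0.5·0.25·2 + 0.5·0.75·1 + 0.5·0.25·4 + 0.5·0.75·3
= 2.25

E[P2] = 3.75 (similar calculation)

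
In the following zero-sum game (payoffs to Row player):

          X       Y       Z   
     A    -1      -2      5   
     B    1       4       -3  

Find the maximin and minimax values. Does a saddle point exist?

Maximin = -2, Minimax = 1, Saddle: False

Work:
Row minimums: [-2, -3] → maximin = -2
Column maximums: [1, 4, 5] → minimax = 1
No saddle point (maximin ≠ minimax). Mixed strategy needed.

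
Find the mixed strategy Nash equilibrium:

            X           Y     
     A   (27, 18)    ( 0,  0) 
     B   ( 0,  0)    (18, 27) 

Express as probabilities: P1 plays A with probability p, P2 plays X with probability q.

p = 0.6, q = 0.4

Work:
Find probabilities that make opponent indifferent:
P2 chooses q to make P1 indifferent between A and B
P1 chooses p to make P2 indifferent between X and Y
Mixed NE: P1 plays (A: 0.6, B: 0.4), P2 plays (X: 0.4, Y: 0.6)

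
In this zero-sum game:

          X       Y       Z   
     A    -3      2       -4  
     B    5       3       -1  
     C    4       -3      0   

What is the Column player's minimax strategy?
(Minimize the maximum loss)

Column should play Z, value = 0

Work:
Column player minimizes Row's maximum payoff:
Column X: max payoff to Row = 5
Column Y: max payoff to Row = 3
Column Z: max payoff to Row = 0
Minimum is 0, achieved by column Z.
Minimax strategy: Z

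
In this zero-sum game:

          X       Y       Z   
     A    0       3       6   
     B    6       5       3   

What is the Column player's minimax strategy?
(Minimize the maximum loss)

Column should play Y, value = 5

Work:
Column player minimizes Row's maximum payoff:
Column X: max payoff to Row = 6
Column Y: max payoff to Row = 5
Column Z: max payoff to Row = 6
Minimum is 5, achieved by column Y.
Minimax strategy: Y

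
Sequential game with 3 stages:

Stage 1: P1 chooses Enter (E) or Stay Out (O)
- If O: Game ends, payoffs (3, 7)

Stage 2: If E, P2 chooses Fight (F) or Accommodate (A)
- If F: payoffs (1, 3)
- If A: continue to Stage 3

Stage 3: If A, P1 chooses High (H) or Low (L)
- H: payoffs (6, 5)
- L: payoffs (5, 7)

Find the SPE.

SPE: (E, A, H); Outcome (6, 5)

Work:
Stage 3: P1 chooses H (6 vs 5)
Stage 2: P2: F->3, A->5 (anticipating H). Choose A
Stage 1: P1: O->3, E->6 (anticipating A, H). Choose E
SPE path: E -> A -> H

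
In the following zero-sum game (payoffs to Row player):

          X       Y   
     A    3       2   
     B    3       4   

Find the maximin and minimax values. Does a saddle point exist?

Maximin = 3, Minimax = 3, Saddle: True

Work:
Row minimums: [2, 3] → maximin = 3
Column maximums: [3, 4] → minimax = 3
Saddle point exists! Game value = 3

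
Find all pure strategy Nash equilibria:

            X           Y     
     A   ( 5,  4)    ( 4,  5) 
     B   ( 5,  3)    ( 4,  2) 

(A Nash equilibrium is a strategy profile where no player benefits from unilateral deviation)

Nash equilibrium: (A, Y), (B, X)

Work:
Best responses:
  P1 vs X: payoffs [5, 5] → best response A/B (payoff 5)
  P1 vs Y: payoffs [4, 4] → best response A/B (payoff 4)
  P2 vs A: payoffs [4, 5] → best response Y (payoff 5)
  P2 vs B: payoffs [3, 2] → best response X (payoff 3)
Mutual best responses: (A,Y), (B,X) → Nash equilibria.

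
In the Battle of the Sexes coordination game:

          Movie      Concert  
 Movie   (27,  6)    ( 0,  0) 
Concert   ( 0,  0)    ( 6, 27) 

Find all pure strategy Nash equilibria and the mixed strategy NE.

Pure NE: (Movie, Movie) and (Concert, Concert); Mixed NE: p = 0.8182, q = 0.1818

Work:
Check pure NE:
(Movie, Movie): (27, 6) - no unilateral deviation beneficial
(Concert, Concert): (6, 27) - no unilateral deviation beneficial
Mixed NE: P1 plays Movie with p = 0.8182, P2 plays Movie with q = 0.1818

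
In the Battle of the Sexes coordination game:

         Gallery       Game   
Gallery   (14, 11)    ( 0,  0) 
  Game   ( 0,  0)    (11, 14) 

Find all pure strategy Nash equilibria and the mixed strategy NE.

Pure NE: (Gallery, Gallery) and (Game, Game); Mixed NE: p = 0.56, q = 0.44

Work:
Check pure NE:
(Gallery, Gallery): (14, 11) - no unilateral deviation beneficial
(Game, Game): (11, 14) - no unilateral deviation beneficial
Mixed NE: P1 plays Gallery with p = 0.56, P2 plays Gallery with q = 0.44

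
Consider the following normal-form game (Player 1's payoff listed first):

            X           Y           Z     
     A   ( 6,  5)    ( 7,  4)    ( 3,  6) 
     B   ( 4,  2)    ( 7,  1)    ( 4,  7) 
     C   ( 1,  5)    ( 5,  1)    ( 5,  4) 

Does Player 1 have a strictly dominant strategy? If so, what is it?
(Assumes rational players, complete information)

No strictly dominant strategy exists for Player 1

Work:
A strategy strictly dominates another if it gives a strictly higher payoff against every opponent action. Compare each pair of P1's strategies column-by-column:
  A vs B: [6 vs 4, 7 vs 7, 3 vs 4] → A does not strictly dominate B (column Y: 7 ≤ 7)
  A vs C: [6 vs 1, 7 vs 5, 3 vs 5] → A does not strictly dominate C (column Z: 3 ≤ 5)
  B vs A: [4 vs 6, 7 vs 7, 4 vs 3] → B does not strictly dominate A (column X: 4 ≤ 6)
  B vs C: [4 vs 1, 7 vs 5, 4 vs 5] → B does not strictly dominate C (column Z: 4 ≤ 5)
  C vs A: [1 vs 6, 5 vs 7, 5 vs 3] → C does not strictly dominate A (column X: 1 ≤ 6)
  C vs B: [1 vs 4, 5 vs 7, 5 vs 4] → C does not strictly dominate B (column X: 1 ≤ 4)
No single strategy strictly dominates all others → no strictly dominant strategy.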